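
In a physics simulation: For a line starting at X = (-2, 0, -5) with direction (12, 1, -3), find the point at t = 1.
P(1) = (-2 + 12(1), 0 + 1(1), -5 + (-3)(1)) = (10, 1, -8)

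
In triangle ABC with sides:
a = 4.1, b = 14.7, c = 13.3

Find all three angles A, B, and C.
By the law of cosines:
cos(A) = (b² + c² - a²)/(2bc) = 0.962022  →  A = 15.84°
cos(B) = (a² + c² - b²)/(2ac) = -0.205300  →  B = 101.8°
cos(C) = (a² + b² - c²)/(2ab) = 0.464659  →  C = 62.31°
Check: A + B + C = 180.0° ✓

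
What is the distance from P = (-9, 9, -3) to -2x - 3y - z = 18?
d = |(-2)(-9) + (-3)(9) + (-1)(-3) - (18)| / √((-2)² + (-3)² + (-1)²) = 24/√14 = 6.414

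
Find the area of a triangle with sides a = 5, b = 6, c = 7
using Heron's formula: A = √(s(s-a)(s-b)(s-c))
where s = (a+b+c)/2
s = (5+6+7)/2 = 9
A = √(9·4·3·2) = √216 = 14.7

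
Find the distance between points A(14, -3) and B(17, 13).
Using the distance formula: d = sqrt((x₂-x₁)² + (y₂-y₁)²)
dx = 17 - 14 = 3
dy = 13 - (-3) = 16
d = sqrt(3² + 16²) = sqrt(9 + 256) = sqrt(265) = 16.28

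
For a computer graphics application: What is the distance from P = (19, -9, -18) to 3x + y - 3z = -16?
d = |3(19) + 1(-9) + (-3)(-18) - (-16)| / √(3² + 1² + (-3)²) = 118/√19 = 27.07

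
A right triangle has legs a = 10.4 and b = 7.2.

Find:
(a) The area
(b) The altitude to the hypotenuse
(a) Area = ½ab = ½·10.4·7.2 = 37.44
(b) Hypotenuse c = √(10.4² + 7.2²) = √160 = 12.6491
    Area = ½·c·h_c  →  h_c = 2·Area/c = 2·37.44/12.6491 = 5.92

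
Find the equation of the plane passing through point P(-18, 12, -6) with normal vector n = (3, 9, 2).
d = n·P = (3)(-18) + (9)(12) + (2)(-6) = 42
Plane: 3x + 9y + 2z = 42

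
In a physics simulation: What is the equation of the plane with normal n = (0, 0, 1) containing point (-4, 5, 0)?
d = n·P = (0)(-4) + (0)(5) + (1)(0) = 0
Plane: z = 0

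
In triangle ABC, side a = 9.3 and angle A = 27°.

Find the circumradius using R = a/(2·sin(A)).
R = a/(2·sin(A)) = 9.3/(2·sin(27°))
R = 9.3/(2·0.453990) = 9.3/0.907981 = 10.24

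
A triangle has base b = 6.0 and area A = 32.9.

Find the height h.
A = ½bh  →  h = 2A/b
h = 2·32.9/6.0 = 10.97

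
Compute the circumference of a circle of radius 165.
Circumference = 2 * pi * r
Circumference = 2 * pi * 165
Circumference = 1036.73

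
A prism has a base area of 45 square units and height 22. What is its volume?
Volume = base area * height
Volume = 45 * 22
Volume = 990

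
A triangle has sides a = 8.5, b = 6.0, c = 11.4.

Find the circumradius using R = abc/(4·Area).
s = (a+b+c)/2 = 12.95
Area = √(s(s-a)(s-b)(s-c)) = √(12.95·4.45·6.95·1.55) = 24.9157
R = abc/(4·Area) = (8.5·6.0·11.4)/(4·24.9157) = 581.4/99.6628 = 5.834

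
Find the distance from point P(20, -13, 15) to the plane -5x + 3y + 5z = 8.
d = |(-5)(20) + 3(-13) + 5(15) - (8)| / √((-5)² + 3² + 5²) = 72/√59 = 9.374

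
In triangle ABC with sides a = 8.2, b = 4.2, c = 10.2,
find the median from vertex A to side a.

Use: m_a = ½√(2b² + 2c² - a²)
m_a = ½√(2·4.2² + 2·10.2² - 8.2²)
m_a = ½√(35.28 + 208.08 - 67.24) = ½√176.12 = 6.636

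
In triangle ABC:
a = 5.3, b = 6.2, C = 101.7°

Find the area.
Using A = ½ab·sin(C):
A = ½·5.3·6.2·sin(101.7°) = ½·32.86·0.979223 = 16.09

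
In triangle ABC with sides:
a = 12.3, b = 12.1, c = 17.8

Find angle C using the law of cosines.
cos(C) = (a² + b² - c²)/(2ab)
cos(C) = (12.3² + 12.1² - 17.8²)/(2·12.3·12.1) = -19.14/297.66 = -0.064302
C = arccos(-0.064302) = 93.69°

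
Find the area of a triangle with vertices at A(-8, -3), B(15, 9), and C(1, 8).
Using the coordinate formula: Area = (1/2)|x₁(y₂-y₃) + x₂(y₃-y₁) + x₃(y₁-y₂)|
Area = (1/2)|(-8)(9-8) + 15(8-(-3)) + 1((-3)-9)|
Area = (1/2)|(-8)*1 + 15*11 + 1*(-12)|
Area = (1/2)|(-8) + 165 + (-12)|
Area = (1/2)*145 = 72.50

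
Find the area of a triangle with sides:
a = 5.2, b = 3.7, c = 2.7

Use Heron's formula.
s = (a+b+c)/2 = (5.2+3.7+2.7)/2 = 5.8
A = √(s(s-a)(s-b)(s-c)) = √(5.8·0.6·2.1·3.1)
A = √22.6548 = 4.76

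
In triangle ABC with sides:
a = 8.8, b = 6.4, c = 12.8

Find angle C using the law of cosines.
cos(C) = (a² + b² - c²)/(2ab)
cos(C) = (8.8² + 6.4² - 12.8²)/(2·8.8·6.4) = -45.44/112.64 = -0.403409
C = arccos(-0.403409) = 113.8°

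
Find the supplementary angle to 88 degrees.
Supplementary angles sum to 180 degrees.
Other angle = 180 - 88
Other angle = 92 degrees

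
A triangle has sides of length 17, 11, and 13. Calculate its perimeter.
Perimeter = sum of all sides
Perimeter = 17 + 11 + 13
Perimeter = 41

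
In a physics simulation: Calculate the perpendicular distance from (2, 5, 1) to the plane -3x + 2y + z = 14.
d = |(-3)(2) + 2(5) + 1(1) - (14)| / √((-3)² + 2² + 1²) = 9/√14 = 2.405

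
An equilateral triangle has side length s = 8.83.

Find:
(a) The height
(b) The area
(a) Height h = s·√3/2 = 8.83·√3/2 = 7.647
(b) Area = (√3/4)·s² = (√3/4)·8.83² = (√3/4)·77.9689 = 33.76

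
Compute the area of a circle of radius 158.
Area = pi * r²
Area = pi * 158²
Area = pi * 24964
Area = 78426.72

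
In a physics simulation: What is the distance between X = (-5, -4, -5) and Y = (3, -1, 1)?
d = √[(8)² + (3)² + (6)²] = √109 = 10.44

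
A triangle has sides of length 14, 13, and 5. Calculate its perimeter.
Perimeter = sum of all sides
Perimeter = 14 + 13 + 5
Perimeter = 32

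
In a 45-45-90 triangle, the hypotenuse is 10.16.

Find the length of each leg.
In a 45-45-90 triangle, hypotenuse = leg·√2  →  leg = hypotenuse/√2
leg = 10.16/√2 = 7.184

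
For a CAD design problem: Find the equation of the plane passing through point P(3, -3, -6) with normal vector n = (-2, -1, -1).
d = n·P = (-2)(3) + (-1)(-3) + (-1)(-6) = 3
Plane: -2x - y - z = 3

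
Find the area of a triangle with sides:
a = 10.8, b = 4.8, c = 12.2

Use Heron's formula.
s = (a+b+c)/2 = (10.8+4.8+12.2)/2 = 13.9
A = √(s(s-a)(s-b)(s-c)) = √(13.9·3.1·9.1·1.7)
A = √666.602 = 25.82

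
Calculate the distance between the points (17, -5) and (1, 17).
Using the distance formula: d = sqrt((x₂-x₁)² + (y₂-y₁)²)
dx = 1 - 17 = -16
dy = 17 - (-5) = 22
d = sqrt((-16)² + 22²) = sqrt(256 + 484) = sqrt(740) = 27.20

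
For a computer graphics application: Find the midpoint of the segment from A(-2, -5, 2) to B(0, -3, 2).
Midpoint = ((-2+0)/2, (-5-3)/2, (2+2)/2) = (-1, -4, 2)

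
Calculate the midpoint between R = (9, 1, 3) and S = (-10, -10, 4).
Midpoint = ((9-10)/2, (1-10)/2, (3+4)/2) = (-0.5, -4.5, 3.5)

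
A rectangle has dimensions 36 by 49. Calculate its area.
Area = length * width
Area = 36 * 49
Area = 1764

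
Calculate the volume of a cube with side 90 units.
Volume = s³
Volume = 90³
Volume = 729000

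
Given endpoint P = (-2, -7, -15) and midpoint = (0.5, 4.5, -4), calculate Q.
Q = (2×0.5 - (-2), 2×4.5 - (-7), 2×(-4) - (-15)) = (3, 16, 7)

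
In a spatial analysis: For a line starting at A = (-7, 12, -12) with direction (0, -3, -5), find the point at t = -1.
P(-1) = (-7 + 0(-1), 12 + (-3)(-1), -12 + (-5)(-1)) = (-7, 15, -7)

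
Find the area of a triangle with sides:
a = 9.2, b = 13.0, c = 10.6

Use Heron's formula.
s = (a+b+c)/2 = (9.2+13.0+10.6)/2 = 16.4
A = √(s(s-a)(s-b)(s-c)) = √(16.4·7.2·3.4·5.8)
A = √2328.54 = 48.25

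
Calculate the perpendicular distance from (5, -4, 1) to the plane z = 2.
d = |0(5) + 0(-4) + 1(1) - (2)| / √(0² + 0² + 1²) = 1/√1 = 1.0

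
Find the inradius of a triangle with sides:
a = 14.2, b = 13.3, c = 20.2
s = (a+b+c)/2 = (14.2+13.3+20.2)/2 = 23.85
Area = √(s(s-a)(s-b)(s-c)) = √(23.85·9.65·10.55·3.65) = 94.1414
r = Area/s = 94.1414/23.85 = 3.947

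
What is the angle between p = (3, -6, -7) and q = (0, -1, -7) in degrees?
p·q = 55, |p|² = 94, |q|² = 50
cos θ = 55/√4700 ≈ 0.8023
θ ≈ 36.65°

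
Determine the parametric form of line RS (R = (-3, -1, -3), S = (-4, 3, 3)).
Direction vector d = S - R = (-1, 4, 6)
x = -3 - t, y = -1 + 4t, z = -3 + 6t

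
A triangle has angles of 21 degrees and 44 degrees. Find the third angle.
Sum of angles in a triangle = 180 degrees
Third angle = 180 - 21 - 44
Third angle = 115 degrees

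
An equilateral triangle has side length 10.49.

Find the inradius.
For an equilateral triangle, r = s/(2√3) where s is the side.
r = 10.49/(2√3) = 10.49/3.464102 = 3.028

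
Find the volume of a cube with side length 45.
Volume = s³
Volume = 45³
Volume = 91125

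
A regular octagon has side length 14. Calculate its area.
For a regular 8-gon with side length s = 14:
Apothem a = s / (2*tan(pi/8)) = 14 / (2*tan(pi/8)) ≈ 16.8995
Perimeter P = 8 * 14 = 112
Area = (1/2) * P * a = (1/2) * 112 * 16.8995 = 946.37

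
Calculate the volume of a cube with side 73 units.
Volume = s³
Volume = 73³
Volume = 389017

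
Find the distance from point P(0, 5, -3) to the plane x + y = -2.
d = |1(0) + 1(5) + 0(-3) - (-2)| / √(1² + 1² + 0²) = 7/√2 = 4.95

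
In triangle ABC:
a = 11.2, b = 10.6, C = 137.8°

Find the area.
Using A = ½ab·sin(C):
A = ½·11.2·10.6·sin(137.8°) = ½·118.72·0.671721 = 39.87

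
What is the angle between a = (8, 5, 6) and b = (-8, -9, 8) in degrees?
a·b = -61, |a|² = 125, |b|² = 209
cos θ = -61/√26125 ≈ -0.3774
θ ≈ 112.2°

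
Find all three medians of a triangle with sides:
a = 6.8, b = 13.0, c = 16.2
Using m_x = ½√(2y² + 2z² - x²):
m_a = ½√(2·13.0² + 2·16.2² - 6.8²) = ½√816.64 = 14.29
m_b = ½√(2·6.8² + 2·16.2² - 13.0²) = ½√448.36 = 10.59
m_c = ½√(2·6.8² + 2·13.0² - 16.2²) = ½√168.04 = 6.482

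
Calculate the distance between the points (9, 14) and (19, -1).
Using the distance formula: d = sqrt((x₂-x₁)² + (y₂-y₁)²)
dx = 19 - 9 = 10
dy = (-1) - 14 = -15
d = sqrt(10² + (-15)²) = sqrt(100 + 225) = sqrt(325) = 18.03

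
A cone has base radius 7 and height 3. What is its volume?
Volume = (1/3) * pi * r² * h
Volume = (1/3) * pi * 7² * 3
Volume = (1/3) * pi * 49 * 3
Volume = (1/3) * pi * 147
Volume = 153.94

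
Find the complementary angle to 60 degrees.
Complementary angles sum to 90 degrees.
Other angle = 90 - 60
Other angle = 30 degrees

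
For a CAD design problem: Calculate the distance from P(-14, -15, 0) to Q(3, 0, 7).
d = √[(17)² + (15)² + (7)²] = √563 = 23.73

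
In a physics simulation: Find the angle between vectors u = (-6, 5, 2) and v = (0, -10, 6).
u·v = -38, |u|² = 65, |v|² = 136
cos θ = -38/√8840 ≈ -0.4042
θ ≈ 113.8°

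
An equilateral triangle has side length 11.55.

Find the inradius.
For an equilateral triangle, r = s/(2√3) where s is the side.
r = 11.55/(2√3) = 11.55/3.464102 = 3.334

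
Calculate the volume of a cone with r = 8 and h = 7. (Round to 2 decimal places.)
Volume = (1/3) * pi * r² * h
Volume = (1/3) * pi * 8² * 7
Volume = (1/3) * pi * 64 * 7
Volume = (1/3) * pi * 448
Volume = 469.14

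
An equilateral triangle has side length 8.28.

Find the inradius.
For an equilateral triangle, r = s/(2√3) where s is the side.
r = 8.28/(2√3) = 8.28/3.464102 = 2.39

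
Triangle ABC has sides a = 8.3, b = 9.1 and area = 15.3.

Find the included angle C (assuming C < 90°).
Area = ½ab·sin(C)  →  sin(C) = 2·Area/(ab)
sin(C) = 2·15.3/(8.3·9.1) = 0.405137
C = arcsin(0.405137) = 23.9°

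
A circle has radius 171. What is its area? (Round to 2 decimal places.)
Area = pi * r²
Area = pi * 171²
Area = pi * 29241
Area = 91863.31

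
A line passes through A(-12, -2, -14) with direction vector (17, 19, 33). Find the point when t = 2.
P(2) = (-12 + 17(2), -2 + 19(2), -14 + 33(2)) = (22, 36, 52)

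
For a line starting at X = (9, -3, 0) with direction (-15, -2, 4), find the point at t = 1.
P(1) = (9 + (-15)(1), -3 + (-2)(1), 0 + 4(1)) = (-6, -5, 4)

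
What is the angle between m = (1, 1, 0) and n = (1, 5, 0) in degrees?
m·n = 6, |m|² = 2, |n|² = 26
cos θ = 6/√52 ≈ 0.8321
θ ≈ 33.69°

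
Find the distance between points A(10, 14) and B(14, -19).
Using the distance formula: d = sqrt((x₂-x₁)² + (y₂-y₁)²)
dx = 14 - 10 = 4
dy = (-19) - 14 = -33
d = sqrt(4² + (-33)²) = sqrt(16 + 1089) = sqrt(1105) = 33.24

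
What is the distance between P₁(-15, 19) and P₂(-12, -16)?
Using the distance formula: d = sqrt((x₂-x₁)² + (y₂-y₁)²)
dx = (-12) - (-15) = 3
dy = (-16) - 19 = -35
d = sqrt(3² + (-35)²) = sqrt(9 + 1225) = sqrt(1234) = 35.13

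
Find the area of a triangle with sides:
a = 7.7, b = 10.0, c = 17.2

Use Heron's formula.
s = (a+b+c)/2 = (7.7+10.0+17.2)/2 = 17.45
A = √(s(s-a)(s-b)(s-c)) = √(17.45·9.75·7.45·0.25)
A = √316.881 = 17.8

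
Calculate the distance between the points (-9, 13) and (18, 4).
Using the distance formula: d = sqrt((x₂-x₁)² + (y₂-y₁)²)
dx = 18 - (-9) = 27
dy = 4 - 13 = -9
d = sqrt(27² + (-9)²) = sqrt(729 + 81) = sqrt(810) = 28.46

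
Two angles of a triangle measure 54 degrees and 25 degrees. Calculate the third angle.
Sum of angles in a triangle = 180 degrees
Third angle = 180 - 54 - 25
Third angle = 101 degrees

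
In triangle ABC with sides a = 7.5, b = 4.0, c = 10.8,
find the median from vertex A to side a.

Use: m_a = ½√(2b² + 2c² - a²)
m_a = ½√(2·4.0² + 2·10.8² - 7.5²)
m_a = ½√(32 + 233.28 - 56.25) = ½√209.03 = 7.229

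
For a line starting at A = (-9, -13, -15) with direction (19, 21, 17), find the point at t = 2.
P(2) = (-9 + 19(2), -13 + 21(2), -15 + 17(2)) = (29, 29, 19)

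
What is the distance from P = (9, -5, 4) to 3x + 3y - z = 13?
d = |3(9) + 3(-5) + (-1)(4) - (13)| / √(3² + 3² + (-1)²) = 5/√19 = 1.147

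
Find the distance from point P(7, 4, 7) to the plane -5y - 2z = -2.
d = |0(7) + (-5)(4) + (-2)(7) - (-2)| / √(0² + (-5)² + (-2)²) = 32/√29 = 5.942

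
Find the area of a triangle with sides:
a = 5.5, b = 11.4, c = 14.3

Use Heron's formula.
s = (a+b+c)/2 = (5.5+11.4+14.3)/2 = 15.6
A = √(s(s-a)(s-b)(s-c)) = √(15.6·10.1·4.2·1.3)
A = √860.278 = 29.33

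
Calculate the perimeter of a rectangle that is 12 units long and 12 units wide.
Perimeter = 2 * (length + width)
Perimeter = 2 * (12 + 12)
Perimeter = 2 * 24
Perimeter = 48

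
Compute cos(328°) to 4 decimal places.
cos(328 degrees) = 0.848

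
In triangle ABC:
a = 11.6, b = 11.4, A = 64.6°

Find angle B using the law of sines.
sin(B)/b = sin(A)/a
sin(B) = b·sin(A)/a = 11.4·sin(64.6°)/11.6 = 0.887761
B = arcsin(0.887761) = 62.59°  (b ≤ a, so B ≤ A and the acute solution is unique)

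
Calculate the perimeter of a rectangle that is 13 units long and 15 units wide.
Perimeter = 2 * (length + width)
Perimeter = 2 * (13 + 15)
Perimeter = 2 * 28
Perimeter = 56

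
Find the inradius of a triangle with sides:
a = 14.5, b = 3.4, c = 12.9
s = (a+b+c)/2 = (14.5+3.4+12.9)/2 = 15.4
Area = √(s(s-a)(s-b)(s-c)) = √(15.4·0.9·12·2.5) = 20.3912
r = Area/s = 20.3912/15.4 = 1.324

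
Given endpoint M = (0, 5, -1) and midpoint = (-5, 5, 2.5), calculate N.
N = (2×(-5) - 0, 2×5 - 5, 2×2.5 - (-1)) = (-10, 5, 6)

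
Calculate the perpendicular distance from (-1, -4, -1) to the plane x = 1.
d = |1(-1) + 0(-4) + 0(-1) - (1)| / √(1² + 0² + 0²) = 2/√1 = 2.0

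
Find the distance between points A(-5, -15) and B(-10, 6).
Using the distance formula: d = sqrt((x₂-x₁)² + (y₂-y₁)²)
dx = (-10) - (-5) = -5
dy = 6 - (-15) = 21
d = sqrt((-5)² + 21²) = sqrt(25 + 441) = sqrt(466) = 21.59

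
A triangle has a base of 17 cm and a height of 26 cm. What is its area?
Area = (1/2) * base * height
Area = (1/2) * 17 * 26
Area = 221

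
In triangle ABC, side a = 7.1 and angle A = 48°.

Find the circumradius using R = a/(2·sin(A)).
R = a/(2·sin(A)) = 7.1/(2·sin(48°))
R = 7.1/(2·0.743145) = 7.1/1.486290 = 4.777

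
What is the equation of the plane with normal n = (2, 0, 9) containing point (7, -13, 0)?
d = n·P = (2)(7) + (0)(-13) + (9)(0) = 14
Plane: 2x + 9z = 14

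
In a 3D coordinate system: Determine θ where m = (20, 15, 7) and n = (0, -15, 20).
m·n = -85, |m|² = 674, |n|² = 625
cos θ = -85/√421250 ≈ -0.131
θ ≈ 97.53°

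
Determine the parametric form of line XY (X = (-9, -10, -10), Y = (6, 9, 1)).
Direction vector d = Y - X = (15, 19, 11)
x = -9 + 15t, y = -10 + 19t, z = -10 + 11t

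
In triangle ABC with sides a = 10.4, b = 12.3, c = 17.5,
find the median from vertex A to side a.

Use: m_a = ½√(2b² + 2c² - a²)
m_a = ½√(2·12.3² + 2·17.5² - 10.4²)
m_a = ½√(302.58 + 612.5 - 108.16) = ½√806.92 = 14.2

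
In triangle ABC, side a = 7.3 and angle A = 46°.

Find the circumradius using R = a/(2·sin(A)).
R = a/(2·sin(A)) = 7.3/(2·sin(46°))
R = 7.3/(2·0.719340) = 7.3/1.438680 = 5.074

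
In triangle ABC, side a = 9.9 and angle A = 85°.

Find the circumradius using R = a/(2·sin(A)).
R = a/(2·sin(A)) = 9.9/(2·sin(85°))
R = 9.9/(2·0.996195) = 9.9/1.992389 = 4.969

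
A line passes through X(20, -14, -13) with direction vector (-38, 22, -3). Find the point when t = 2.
P(2) = (20 + (-38)(2), -14 + 22(2), -13 + (-3)(2)) = (-56, 30, -19)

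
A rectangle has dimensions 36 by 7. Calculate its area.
Area = length * width
Area = 36 * 7
Area = 252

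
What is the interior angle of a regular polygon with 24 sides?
Interior angle of a regular n-gon = (n-2)*180/n
Interior angle = (24-2)*180/24
Interior angle = 22*180/24
Interior angle = 3960/24
Interior angle = 165 degrees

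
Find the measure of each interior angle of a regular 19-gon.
Interior angle of a regular n-gon = (n-2)*180/n
Interior angle = (19-2)*180/19
Interior angle = 17*180/19
Interior angle = 3060/19
Interior angle = 161.05 degrees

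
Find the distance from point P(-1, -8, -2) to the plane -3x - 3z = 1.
d = |(-3)(-1) + 0(-8) + (-3)(-2) - (1)| / √((-3)² + 0² + (-3)²) = 8/√18 = 1.886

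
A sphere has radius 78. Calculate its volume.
Volume = (4/3) * pi * r³
Volume = (4/3) * pi * 78³
Volume = (4/3) * pi * 474552
Volume = 1987798.77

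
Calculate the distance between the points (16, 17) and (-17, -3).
Using the distance formula: d = sqrt((x₂-x₁)² + (y₂-y₁)²)
dx = (-17) - 16 = -33
dy = (-3) - 17 = -20
d = sqrt((-33)² + (-20)²) = sqrt(1089 + 400) = sqrt(1489) = 38.59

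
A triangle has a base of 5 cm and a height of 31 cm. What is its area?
Area = (1/2) * base * height
Area = (1/2) * 5 * 31
Area = 77.50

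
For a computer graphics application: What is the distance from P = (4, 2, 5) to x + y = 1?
d = |1(4) + 1(2) + 0(5) - (1)| / √(1² + 1² + 0²) = 5/√2 = 3.536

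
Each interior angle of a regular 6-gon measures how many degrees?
Interior angle of a regular n-gon = (n-2)*180/n
Interior angle = (6-2)*180/6
Interior angle = 4*180/6
Interior angle = 720/6
Interior angle = 120 degrees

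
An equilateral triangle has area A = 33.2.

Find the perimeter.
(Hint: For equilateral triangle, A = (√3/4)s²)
A = (√3/4)s²  →  s² = 4A/√3 = 4·33.2/√3 = 76.6721
s = 8.75626
Perimeter = 3s = 26.27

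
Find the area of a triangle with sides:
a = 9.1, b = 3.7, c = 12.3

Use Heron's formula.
s = (a+b+c)/2 = (9.1+3.7+12.3)/2 = 12.55
A = √(s(s-a)(s-b)(s-c)) = √(12.55·3.45·8.85·0.25)
A = √95.7957 = 9.788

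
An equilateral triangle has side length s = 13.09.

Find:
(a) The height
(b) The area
(a) Height h = s·√3/2 = 13.09·√3/2 = 11.34
(b) Area = (√3/4)·s² = (√3/4)·13.09² = (√3/4)·171.348 = 74.2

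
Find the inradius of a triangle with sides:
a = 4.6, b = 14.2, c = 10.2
s = (a+b+c)/2 = (4.6+14.2+10.2)/2 = 14.5
Area = √(s(s-a)(s-b)(s-c)) = √(14.5·9.9·0.3·4.3) = 13.6081
r = Area/s = 13.6081/14.5 = 0.9385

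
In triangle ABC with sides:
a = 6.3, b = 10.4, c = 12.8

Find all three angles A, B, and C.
By the law of cosines:
cos(A) = (b² + c² - a²)/(2bc) = 0.872559  →  A = 29.24°
cos(B) = (a² + c² - b²)/(2ac) = 0.591332  →  B = 53.75°
cos(C) = (a² + b² - c²)/(2ab) = -0.122024  →  C = 97.01°
Check: A + B + C = 180.0° ✓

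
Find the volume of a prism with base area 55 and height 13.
Volume = base area * height
Volume = 55 * 13
Volume = 715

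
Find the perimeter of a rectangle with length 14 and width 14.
Perimeter = 2 * (length + width)
Perimeter = 2 * (14 + 14)
Perimeter = 2 * 28
Perimeter = 56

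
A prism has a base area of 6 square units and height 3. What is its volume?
Volume = base area * height
Volume = 6 * 3
Volume = 18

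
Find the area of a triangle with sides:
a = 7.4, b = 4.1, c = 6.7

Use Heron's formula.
s = (a+b+c)/2 = (7.4+4.1+6.7)/2 = 9.1
A = √(s(s-a)(s-b)(s-c)) = √(9.1·1.7·5·2.4)
A = √185.64 = 13.62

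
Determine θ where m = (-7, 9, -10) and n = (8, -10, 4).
m·n = -186, |m|² = 230, |n|² = 180
cos θ = -186/√41400 ≈ -0.9141
θ ≈ 156.1°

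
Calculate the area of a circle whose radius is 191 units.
Area = pi * r²
Area = pi * 191²
Area = pi * 36481
Area = 114608.44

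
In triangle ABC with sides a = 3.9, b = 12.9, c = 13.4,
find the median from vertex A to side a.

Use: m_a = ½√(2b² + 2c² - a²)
m_a = ½√(2·12.9² + 2·13.4² - 3.9²)
m_a = ½√(332.82 + 359.12 - 15.21) = ½√676.73 = 13.01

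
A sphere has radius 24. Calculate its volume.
Volume = (4/3) * pi * r³
Volume = (4/3) * pi * 24³
Volume = (4/3) * pi * 13824
Volume = 57905.84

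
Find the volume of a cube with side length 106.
Volume = s³
Volume = 106³
Volume = 1191016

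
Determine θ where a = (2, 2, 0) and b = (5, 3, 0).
a·b = 16, |a|² = 8, |b|² = 34
cos θ = 16/√272 ≈ 0.9701
θ ≈ 14.04°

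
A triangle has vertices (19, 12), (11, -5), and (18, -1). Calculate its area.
Using the coordinate formula: Area = (1/2)|x₁(y₂-y₃) + x₂(y₃-y₁) + x₃(y₁-y₂)|
Area = (1/2)|19((-5)-(-1)) + 11((-1)-12) + 18(12-(-5))|
Area = (1/2)|19*(-4) + 11*(-13) + 18*17|
Area = (1/2)|(-76) + (-143) + 306|
Area = (1/2)*87 = 43.50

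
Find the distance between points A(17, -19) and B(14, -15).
Using the distance formula: d = sqrt((x₂-x₁)² + (y₂-y₁)²)
dx = 14 - 17 = -3
dy = (-15) - (-19) = 4
d = sqrt((-3)² + 4²) = sqrt(9 + 16) = sqrt(25) = 5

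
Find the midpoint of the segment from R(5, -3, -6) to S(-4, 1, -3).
Midpoint = ((5-4)/2, (-3+1)/2, (-6-3)/2) = (0.5, -1, -4.5)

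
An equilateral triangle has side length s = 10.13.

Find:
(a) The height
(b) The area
(a) Height h = s·√3/2 = 10.13·√3/2 = 8.773
(b) Area = (√3/4)·s² = (√3/4)·10.13² = (√3/4)·102.617 = 44.43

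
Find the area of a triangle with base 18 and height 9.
Area = (1/2) * base * height
Area = (1/2) * 18 * 9
Area = 81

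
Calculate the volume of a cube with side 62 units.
Volume = s³
Volume = 62³
Volume = 238328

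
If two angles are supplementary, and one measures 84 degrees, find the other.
Supplementary angles sum to 180 degrees.
Other angle = 180 - 84
Other angle = 96 degrees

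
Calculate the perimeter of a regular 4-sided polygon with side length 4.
Perimeter = number of sides * side length
Perimeter = 4 * 4
Perimeter = 16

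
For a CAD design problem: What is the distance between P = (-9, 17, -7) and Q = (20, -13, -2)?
d = √[(29)² + (-30)² + (5)²] = √1766 = 42.02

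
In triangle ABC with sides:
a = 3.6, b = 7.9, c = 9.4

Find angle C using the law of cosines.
cos(C) = (a² + b² - c²)/(2ab)
cos(C) = (3.6² + 7.9² - 9.4²)/(2·3.6·7.9) = -12.99/56.88 = -0.228376
C = arccos(-0.228376) = 103.2°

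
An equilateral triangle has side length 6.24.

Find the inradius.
For an equilateral triangle, r = s/(2√3) where s is the side.
r = 6.24/(2√3) = 6.24/3.464102 = 1.801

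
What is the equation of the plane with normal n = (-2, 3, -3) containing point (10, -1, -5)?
d = n·P = (-2)(10) + (3)(-1) + (-3)(-5) = -8
Plane: -2x + 3y - 3z = -8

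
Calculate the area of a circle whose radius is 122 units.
Area = pi * r²
Area = pi * 122²
Area = pi * 14884
Area = 46759.47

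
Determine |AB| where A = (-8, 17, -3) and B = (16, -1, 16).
d = √[(24)² + (-18)² + (19)²] = √1261 = 35.51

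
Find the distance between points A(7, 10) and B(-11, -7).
Using the distance formula: d = sqrt((x₂-x₁)² + (y₂-y₁)²)
dx = (-11) - 7 = -18
dy = (-7) - 10 = -17
d = sqrt((-18)² + (-17)²) = sqrt(324 + 289) = sqrt(613) = 24.76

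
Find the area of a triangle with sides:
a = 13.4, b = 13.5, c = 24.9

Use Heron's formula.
s = (a+b+c)/2 = (13.4+13.5+24.9)/2 = 25.9
A = √(s(s-a)(s-b)(s-c)) = √(25.9·12.5·12.4·1)
A = √4014.5 = 63.36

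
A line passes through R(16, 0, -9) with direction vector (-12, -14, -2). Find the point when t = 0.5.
P(0.5) = (16 + (-12)(0.5), 0 + (-14)(0.5), -9 + (-2)(0.5)) = (10, -7, -10)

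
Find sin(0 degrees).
sin(0 degrees) = 0
Decimal approximation: 0.0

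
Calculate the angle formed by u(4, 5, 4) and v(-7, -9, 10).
u·v = -33, |u|² = 57, |v|² = 230
cos θ = -33/√13110 ≈ -0.2882
θ ≈ 106.8°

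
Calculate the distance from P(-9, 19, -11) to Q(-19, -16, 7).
d = √[(-10)² + (-35)² + (18)²] = √1649 = 40.61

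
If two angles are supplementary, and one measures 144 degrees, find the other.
Supplementary angles sum to 180 degrees.
Other angle = 180 - 144
Other angle = 36 degrees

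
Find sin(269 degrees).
sin(269 degrees) = -0.9998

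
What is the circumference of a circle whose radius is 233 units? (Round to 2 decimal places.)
Circumference = 2 * pi * r
Circumference = 2 * pi * 233
Circumference = 1463.98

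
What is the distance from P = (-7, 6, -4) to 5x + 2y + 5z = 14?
d = |5(-7) + 2(6) + 5(-4) - (14)| / √(5² + 2² + 5²) = 57/√54 = 7.757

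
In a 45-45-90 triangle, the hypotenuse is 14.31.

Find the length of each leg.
In a 45-45-90 triangle, hypotenuse = leg·√2  →  leg = hypotenuse/√2
leg = 14.31/√2 = 10.12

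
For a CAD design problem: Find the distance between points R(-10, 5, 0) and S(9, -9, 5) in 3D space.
d = √[(19)² + (-14)² + (5)²] = √582 = 24.12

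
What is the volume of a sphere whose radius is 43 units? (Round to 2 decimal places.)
Volume = (4/3) * pi * r³
Volume = (4/3) * pi * 43³
Volume = (4/3) * pi * 79507
Volume = 333038.14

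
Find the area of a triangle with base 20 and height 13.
Area = (1/2) * base * height
Area = (1/2) * 20 * 13
Area = 130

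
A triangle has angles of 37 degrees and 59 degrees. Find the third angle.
Sum of angles in a triangle = 180 degrees
Third angle = 180 - 37 - 59
Third angle = 84 degrees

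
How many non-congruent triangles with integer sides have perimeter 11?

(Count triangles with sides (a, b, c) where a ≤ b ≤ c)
With a ≤ b ≤ c and a + b + c = 11, the triangle inequality a + b > c gives c < 11/2, so c ≤ 5.
Iterate a from 1 to ⌊p/3⌋ = 3; for each a, b ranges from a to ⌊(p−a)/2⌋ with c = p − a − b, keeping only c ≥ b.
Triples: (1, 5, 5), (2, 4, 5), (3, 3, 5), …
Count = 4 triangles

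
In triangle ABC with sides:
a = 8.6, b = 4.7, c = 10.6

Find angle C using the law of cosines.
cos(C) = (a² + b² - c²)/(2ab)
cos(C) = (8.6² + 4.7² - 10.6²)/(2·8.6·4.7) = -16.31/80.84 = -0.201757
C = arccos(-0.201757) = 101.6°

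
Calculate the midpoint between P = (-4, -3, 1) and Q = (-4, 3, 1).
Midpoint = ((-4-4)/2, (-3+3)/2, (1+1)/2) = (-4, 0, 1)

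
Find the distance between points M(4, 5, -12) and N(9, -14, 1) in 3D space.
d = √[(5)² + (-19)² + (13)²] = √555 = 23.56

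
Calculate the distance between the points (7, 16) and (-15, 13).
Using the distance formula: d = sqrt((x₂-x₁)² + (y₂-y₁)²)
dx = (-15) - 7 = -22
dy = 13 - 16 = -3
d = sqrt((-22)² + (-3)²) = sqrt(484 + 9) = sqrt(493) = 22.20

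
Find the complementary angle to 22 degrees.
Complementary angles sum to 90 degrees.
Other angle = 90 - 22
Other angle = 68 degrees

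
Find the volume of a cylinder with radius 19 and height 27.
Volume = pi * r² * h
Volume = pi * 19² * 27
Volume = pi * 361 * 27
Volume = pi * 9747
Volume = 30621.10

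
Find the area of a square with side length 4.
Area = s²
Area = 4²
Area = 16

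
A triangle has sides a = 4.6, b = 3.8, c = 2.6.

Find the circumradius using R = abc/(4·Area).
s = (a+b+c)/2 = 5.5
Area = √(s(s-a)(s-b)(s-c)) = √(5.5·0.9·1.7·2.9) = 4.93999
R = abc/(4·Area) = (4.6·3.8·2.6)/(4·4.93999) = 45.448/19.75996 = 2.3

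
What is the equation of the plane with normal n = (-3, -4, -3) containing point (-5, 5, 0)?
d = n·P = (-3)(-5) + (-4)(5) + (-3)(0) = -5
Plane: -3x - 4y - 3z = -5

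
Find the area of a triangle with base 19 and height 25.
Area = (1/2) * base * height
Area = (1/2) * 19 * 25
Area = 237.50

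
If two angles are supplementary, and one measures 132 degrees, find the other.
Supplementary angles sum to 180 degrees.
Other angle = 180 - 132
Other angle = 48 degrees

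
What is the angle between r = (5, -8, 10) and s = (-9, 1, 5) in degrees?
r·s = -3, |r|² = 189, |s|² = 107
cos θ = -3/√20223 ≈ -0.0211
θ ≈ 91.21°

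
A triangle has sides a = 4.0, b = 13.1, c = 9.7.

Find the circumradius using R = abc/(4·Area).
s = (a+b+c)/2 = 13.4
Area = √(s(s-a)(s-b)(s-c)) = √(13.4·9.4·0.3·3.7) = 11.8244
R = abc/(4·Area) = (4.0·13.1·9.7)/(4·11.8244) = 508.28/47.2976 = 10.75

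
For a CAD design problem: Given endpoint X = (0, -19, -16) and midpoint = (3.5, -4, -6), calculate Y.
Y = (2×3.5 - 0, 2×(-4) - (-19), 2×(-6) - (-16)) = (7, 11, 4)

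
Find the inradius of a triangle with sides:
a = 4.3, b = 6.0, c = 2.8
s = (a+b+c)/2 = (4.3+6.0+2.8)/2 = 6.55
Area = √(s(s-a)(s-b)(s-c)) = √(6.55·2.25·0.55·3.75) = 5.51327
r = Area/s = 5.51327/6.55 = 0.8417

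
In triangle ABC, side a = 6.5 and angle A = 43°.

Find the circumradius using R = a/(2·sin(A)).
R = a/(2·sin(A)) = 6.5/(2·sin(43°))
R = 6.5/(2·0.681998) = 6.5/1.363997 = 4.765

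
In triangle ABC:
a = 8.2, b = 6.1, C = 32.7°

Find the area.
Using A = ½ab·sin(C):
A = ½·8.2·6.1·sin(32.7°) = ½·50.02·0.540240 = 13.51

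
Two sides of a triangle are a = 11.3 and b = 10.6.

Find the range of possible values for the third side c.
By the triangle inequality: |a - b| < c < a + b
|11.3 - 10.6| < c < 11.3 + 10.6
0.7 < c < 21.9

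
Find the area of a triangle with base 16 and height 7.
Area = (1/2) * base * height
Area = (1/2) * 16 * 7
Area = 56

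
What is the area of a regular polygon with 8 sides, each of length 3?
For a regular 8-gon with side length s = 3:
Apothem a = s / (2*tan(pi/8)) = 3 / (2*tan(pi/8)) ≈ 3.6213
Perimeter P = 8 * 3 = 24
Area = (1/2) * P * a = (1/2) * 24 * 3.6213 = 43.46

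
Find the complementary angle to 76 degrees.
Complementary angles sum to 90 degrees.
Other angle = 90 - 76
Other angle = 14 degrees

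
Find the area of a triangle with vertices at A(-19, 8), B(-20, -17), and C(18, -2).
Using the coordinate formula: Area = (1/2)|x₁(y₂-y₃) + x₂(y₃-y₁) + x₃(y₁-y₂)|
Area = (1/2)|(-19)((-17)-(-2)) + (-20)((-2)-8) + 18(8-(-17))|
Area = (1/2)|(-19)*(-15) + (-20)*(-10) + 18*25|
Area = (1/2)|285 + 200 + 450|
Area = (1/2)*935 = 467.50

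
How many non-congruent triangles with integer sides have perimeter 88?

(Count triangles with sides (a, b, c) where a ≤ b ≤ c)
With a ≤ b ≤ c and a + b + c = 88, the triangle inequality a + b > c gives c < 88/2, so c ≤ 43.
Iterate a from 1 to ⌊p/3⌋ = 29; for each a, b ranges from a to ⌊(p−a)/2⌋ with c = p − a − b, keeping only c ≥ b.
Triples: (2, 43, 43), (3, 42, 43), (4, 41, 43), …
Count = 161 triangles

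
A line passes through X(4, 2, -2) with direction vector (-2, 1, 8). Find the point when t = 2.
P(2) = (4 + (-2)(2), 2 + 1(2), -2 + 8(2)) = (0, 4, 14)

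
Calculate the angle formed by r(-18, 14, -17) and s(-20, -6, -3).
r·s = 327, |r|² = 809, |s|² = 445
cos θ = 327/√360005 ≈ 0.545
θ ≈ 56.98°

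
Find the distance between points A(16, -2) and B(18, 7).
Using the distance formula: d = sqrt((x₂-x₁)² + (y₂-y₁)²)
dx = 18 - 16 = 2
dy = 7 - (-2) = 9
d = sqrt(2² + 9²) = sqrt(4 + 81) = sqrt(85) = 9.22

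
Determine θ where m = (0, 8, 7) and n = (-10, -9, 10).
m·n = -2, |m|² = 113, |n|² = 281
cos θ = -2/√31753 ≈ -0.01122
θ ≈ 90.64°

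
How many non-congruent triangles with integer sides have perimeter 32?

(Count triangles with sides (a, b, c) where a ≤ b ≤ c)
With a ≤ b ≤ c and a + b + c = 32, the triangle inequality a + b > c gives c < 32/2, so c ≤ 15.
Iterate a from 1 to ⌊p/3⌋ = 10; for each a, b ranges from a to ⌊(p−a)/2⌋ with c = p − a − b, keeping only c ≥ b.
Triples: (2, 15, 15), (3, 14, 15), (4, 13, 15), …
Count = 21 triangles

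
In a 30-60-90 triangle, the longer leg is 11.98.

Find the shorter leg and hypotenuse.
In a 30-60-90 triangle, sides are in ratio 1 : √3 : 2.
Long leg = short leg·√3  →  short leg = 11.98/√3 = 6.917
Hypotenuse = 2·(short leg) = 2·11.98/√3 = 13.83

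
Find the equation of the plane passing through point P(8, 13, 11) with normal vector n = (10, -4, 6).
d = n·P = (10)(8) + (-4)(13) + (6)(11) = 94
Plane: 10x - 4y + 6z = 94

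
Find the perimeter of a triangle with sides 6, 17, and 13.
Perimeter = sum of all sides
Perimeter = 6 + 17 + 13
Perimeter = 36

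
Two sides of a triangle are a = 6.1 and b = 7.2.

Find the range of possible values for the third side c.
By the triangle inequality: |a - b| < c < a + b
|6.1 - 7.2| < c < 6.1 + 7.2
1.1 < c < 13.3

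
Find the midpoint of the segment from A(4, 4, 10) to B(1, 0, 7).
Midpoint = ((4+1)/2, (4+0)/2, (10+7)/2) = (2.5, 2, 8.5)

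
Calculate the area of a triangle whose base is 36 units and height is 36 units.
Area = (1/2) * base * height
Area = (1/2) * 36 * 36
Area = 648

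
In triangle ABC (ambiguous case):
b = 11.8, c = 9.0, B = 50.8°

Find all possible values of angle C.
sin(C)/c = sin(B)/b  →  sin(C) = c·sin(B)/b = 9.0·sin(50.8°)/11.8 = 0.591059
C₁ = arcsin(0.591059) = 36.23°,  C₂ = 180° - C₁ = 143.77°
Check C₂: A = 180° - 50.8° - 143.77° = -14.57° ≤ 0, rejected
C = 36.23° (one solution)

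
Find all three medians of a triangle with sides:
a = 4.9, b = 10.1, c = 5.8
Using m_x = ½√(2y² + 2z² - x²):
m_a = ½√(2·10.1² + 2·5.8² - 4.9²) = ½√247.29 = 7.863
m_b = ½√(2·4.9² + 2·5.8² - 10.1²) = ½√13.29 = 1.823
m_c = ½√(2·4.9² + 2·10.1² - 5.8²) = ½√218.4 = 7.389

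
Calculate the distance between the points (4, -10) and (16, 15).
Using the distance formula: d = sqrt((x₂-x₁)² + (y₂-y₁)²)
dx = 16 - 4 = 12
dy = 15 - (-10) = 25
d = sqrt(12² + 25²) = sqrt(144 + 625) = sqrt(769) = 27.73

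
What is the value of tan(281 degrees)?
tan(281 degrees) = -5.1446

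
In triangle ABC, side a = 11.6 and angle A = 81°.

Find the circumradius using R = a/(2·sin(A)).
R = a/(2·sin(A)) = 11.6/(2·sin(81°))
R = 11.6/(2·0.987688) = 11.6/1.975377 = 5.872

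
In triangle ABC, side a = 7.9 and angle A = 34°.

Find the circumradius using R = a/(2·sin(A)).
R = a/(2·sin(A)) = 7.9/(2·sin(34°))
R = 7.9/(2·0.559193) = 7.9/1.118386 = 7.064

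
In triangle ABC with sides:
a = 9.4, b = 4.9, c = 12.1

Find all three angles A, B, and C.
By the law of cosines:
cos(A) = (b² + c² - a²)/(2bc) = 0.692022  →  A = 46.21°
cos(B) = (a² + c² - b²)/(2ac) = 0.926499  →  B = 22.1°
cos(C) = (a² + b² - c²)/(2ab) = -0.369518  →  C = 111.7°
Check: A + B + C = 180.0° ✓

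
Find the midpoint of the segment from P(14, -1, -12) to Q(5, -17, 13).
Midpoint = ((14+5)/2, (-1-17)/2, (-12+13)/2) = (9.5, -9, 0.5)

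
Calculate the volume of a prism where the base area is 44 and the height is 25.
Volume = base area * height
Volume = 44 * 25
Volume = 1100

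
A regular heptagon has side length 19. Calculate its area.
For a regular 7-gon with side length s = 19:
Apothem a = s / (2*tan(pi/7)) = 19 / (2*tan(pi/7)) ≈ 19.72695
Perimeter P = 7 * 19 = 133
Area = (1/2) * P * a = (1/2) * 133 * 19.72695 = 1311.84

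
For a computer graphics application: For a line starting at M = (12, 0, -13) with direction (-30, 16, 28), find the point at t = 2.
P(2) = (12 + (-30)(2), 0 + 16(2), -13 + 28(2)) = (-48, 32, 43)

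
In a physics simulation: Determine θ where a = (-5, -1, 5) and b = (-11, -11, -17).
a·b = -19, |a|² = 51, |b|² = 531
cos θ = -19/√27081 ≈ -0.1155
θ ≈ 96.63°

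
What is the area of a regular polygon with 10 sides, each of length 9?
For a regular 10-gon with side length s = 9:
Apothem a = s / (2*tan(pi/10)) = 9 / (2*tan(pi/10)) ≈ 13.8496
Perimeter P = 10 * 9 = 90
Area = (1/2) * P * a = (1/2) * 90 * 13.8496 = 623.23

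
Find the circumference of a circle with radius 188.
Circumference = 2 * pi * r
Circumference = 2 * pi * 188
Circumference = 1181.24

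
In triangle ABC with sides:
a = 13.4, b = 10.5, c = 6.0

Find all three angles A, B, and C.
By the law of cosines:
cos(A) = (b² + c² - a²)/(2bc) = -0.264365  →  A = 105.3°
cos(B) = (a² + c² - b²)/(2ac) = 0.654913  →  B = 49.09°
cos(C) = (a² + b² - c²)/(2ab) = 0.901955  →  C = 25.58°
Check: A + B + C = 180.0° ✓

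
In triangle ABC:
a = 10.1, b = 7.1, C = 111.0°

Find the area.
Using A = ½ab·sin(C):
A = ½·10.1·7.1·sin(111.0°) = ½·71.71·0.933580 = 33.47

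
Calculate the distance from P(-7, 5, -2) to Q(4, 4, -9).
d = √[(11)² + (-1)² + (-7)²] = √171 = 13.08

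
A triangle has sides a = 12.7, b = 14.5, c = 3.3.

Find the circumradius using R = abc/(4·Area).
s = (a+b+c)/2 = 15.25
Area = √(s(s-a)(s-b)(s-c)) = √(15.25·2.55·0.75·11.95) = 18.6689
R = abc/(4·Area) = (12.7·14.5·3.3)/(4·18.6689) = 607.695/74.6756 = 8.138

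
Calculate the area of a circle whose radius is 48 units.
Area = pi * r²
Area = pi * 48²
Area = pi * 2304
Area = 7238.23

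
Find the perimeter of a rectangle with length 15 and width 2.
Perimeter = 2 * (length + width)
Perimeter = 2 * (15 + 2)
Perimeter = 2 * 17
Perimeter = 34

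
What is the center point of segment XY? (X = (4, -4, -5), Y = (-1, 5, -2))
Midpoint = ((4-1)/2, (-4+5)/2, (-5-2)/2) = (1.5, 0.5, -3.5)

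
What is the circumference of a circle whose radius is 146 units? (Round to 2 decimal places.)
Circumference = 2 * pi * r
Circumference = 2 * pi * 146
Circumference = 917.35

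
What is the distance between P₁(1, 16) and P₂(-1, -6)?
Using the distance formula: d = sqrt((x₂-x₁)² + (y₂-y₁)²)
dx = (-1) - 1 = -2
dy = (-6) - 16 = -22
d = sqrt((-2)² + (-22)²) = sqrt(4 + 484) = sqrt(488) = 22.09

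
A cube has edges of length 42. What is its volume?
Volume = s³
Volume = 42³
Volume = 74088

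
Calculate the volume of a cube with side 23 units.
Volume = s³
Volume = 23³
Volume = 12167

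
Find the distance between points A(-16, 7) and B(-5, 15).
Using the distance formula: d = sqrt((x₂-x₁)² + (y₂-y₁)²)
dx = (-5) - (-16) = 11
dy = 15 - 7 = 8
d = sqrt(11² + 8²) = sqrt(121 + 64) = sqrt(185) = 13.60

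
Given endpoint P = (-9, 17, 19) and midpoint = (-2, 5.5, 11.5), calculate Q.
Q = (2×(-2) - (-9), 2×5.5 - 17, 2×11.5 - 19) = (5, -6, 4)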